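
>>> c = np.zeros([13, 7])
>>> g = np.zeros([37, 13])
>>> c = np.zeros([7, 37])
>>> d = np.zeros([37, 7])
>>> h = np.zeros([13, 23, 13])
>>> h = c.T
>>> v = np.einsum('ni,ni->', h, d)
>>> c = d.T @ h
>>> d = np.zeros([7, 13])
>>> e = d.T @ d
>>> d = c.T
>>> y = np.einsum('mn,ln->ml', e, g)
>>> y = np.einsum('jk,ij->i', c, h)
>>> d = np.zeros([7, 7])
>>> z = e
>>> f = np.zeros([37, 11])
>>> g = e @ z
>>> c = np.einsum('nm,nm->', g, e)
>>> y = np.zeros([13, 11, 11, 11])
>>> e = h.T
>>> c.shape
()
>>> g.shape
(13, 13)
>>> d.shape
(7, 7)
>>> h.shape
(37, 7)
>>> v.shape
()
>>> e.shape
(7, 37)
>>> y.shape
(13, 11, 11, 11)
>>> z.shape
(13, 13)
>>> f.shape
(37, 11)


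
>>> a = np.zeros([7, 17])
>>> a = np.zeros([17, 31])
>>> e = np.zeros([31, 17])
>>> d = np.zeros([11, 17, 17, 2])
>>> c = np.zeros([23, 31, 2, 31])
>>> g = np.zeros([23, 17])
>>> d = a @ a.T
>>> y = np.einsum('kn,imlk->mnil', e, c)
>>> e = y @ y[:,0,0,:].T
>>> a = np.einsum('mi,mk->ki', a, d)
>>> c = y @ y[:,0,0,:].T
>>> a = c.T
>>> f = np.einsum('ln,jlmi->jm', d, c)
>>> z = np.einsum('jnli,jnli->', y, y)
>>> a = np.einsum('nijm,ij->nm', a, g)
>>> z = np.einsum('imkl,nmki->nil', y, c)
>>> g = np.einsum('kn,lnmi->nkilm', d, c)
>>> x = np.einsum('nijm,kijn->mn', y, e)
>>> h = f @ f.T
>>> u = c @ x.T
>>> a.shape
(31, 31)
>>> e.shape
(31, 17, 23, 31)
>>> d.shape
(17, 17)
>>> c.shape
(31, 17, 23, 31)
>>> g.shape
(17, 17, 31, 31, 23)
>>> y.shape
(31, 17, 23, 2)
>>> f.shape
(31, 23)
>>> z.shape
(31, 31, 2)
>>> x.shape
(2, 31)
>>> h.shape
(31, 31)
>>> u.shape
(31, 17, 23, 2)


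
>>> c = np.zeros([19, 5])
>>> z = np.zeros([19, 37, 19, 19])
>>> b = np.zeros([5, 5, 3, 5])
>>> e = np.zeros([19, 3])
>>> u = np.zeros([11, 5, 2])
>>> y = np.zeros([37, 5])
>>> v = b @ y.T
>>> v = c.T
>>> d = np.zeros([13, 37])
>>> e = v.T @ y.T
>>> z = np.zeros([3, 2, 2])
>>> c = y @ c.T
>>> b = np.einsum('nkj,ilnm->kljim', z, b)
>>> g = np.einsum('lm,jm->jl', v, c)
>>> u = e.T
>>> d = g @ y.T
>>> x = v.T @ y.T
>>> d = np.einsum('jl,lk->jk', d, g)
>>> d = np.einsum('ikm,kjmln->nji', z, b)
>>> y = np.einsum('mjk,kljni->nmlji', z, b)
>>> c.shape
(37, 19)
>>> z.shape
(3, 2, 2)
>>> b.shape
(2, 5, 2, 5, 5)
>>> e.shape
(19, 37)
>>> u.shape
(37, 19)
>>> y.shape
(5, 3, 5, 2, 5)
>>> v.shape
(5, 19)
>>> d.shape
(5, 5, 3)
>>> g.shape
(37, 5)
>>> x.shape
(19, 37)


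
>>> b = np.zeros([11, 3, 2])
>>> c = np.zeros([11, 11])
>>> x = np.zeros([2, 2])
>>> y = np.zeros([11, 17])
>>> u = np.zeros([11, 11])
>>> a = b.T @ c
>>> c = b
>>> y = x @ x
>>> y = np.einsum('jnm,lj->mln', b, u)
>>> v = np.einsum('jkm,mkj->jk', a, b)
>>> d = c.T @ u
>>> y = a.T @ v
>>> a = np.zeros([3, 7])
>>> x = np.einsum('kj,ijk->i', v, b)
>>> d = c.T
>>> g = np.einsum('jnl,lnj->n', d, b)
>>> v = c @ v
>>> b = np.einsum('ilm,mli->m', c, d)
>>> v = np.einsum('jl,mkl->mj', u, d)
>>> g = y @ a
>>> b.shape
(2,)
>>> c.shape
(11, 3, 2)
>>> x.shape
(11,)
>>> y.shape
(11, 3, 3)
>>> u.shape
(11, 11)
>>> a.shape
(3, 7)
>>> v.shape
(2, 11)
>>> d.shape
(2, 3, 11)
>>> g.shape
(11, 3, 7)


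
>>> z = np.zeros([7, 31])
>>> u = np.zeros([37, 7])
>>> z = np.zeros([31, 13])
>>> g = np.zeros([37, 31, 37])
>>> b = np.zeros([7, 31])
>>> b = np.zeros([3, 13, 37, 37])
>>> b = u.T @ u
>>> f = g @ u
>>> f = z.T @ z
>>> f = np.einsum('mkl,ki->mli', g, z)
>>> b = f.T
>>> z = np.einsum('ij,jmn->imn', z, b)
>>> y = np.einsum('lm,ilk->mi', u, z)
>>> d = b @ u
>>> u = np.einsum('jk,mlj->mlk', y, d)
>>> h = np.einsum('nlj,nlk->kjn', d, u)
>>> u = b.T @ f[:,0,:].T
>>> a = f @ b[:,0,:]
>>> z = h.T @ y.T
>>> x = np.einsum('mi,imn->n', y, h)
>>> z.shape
(13, 7, 7)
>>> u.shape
(37, 37, 37)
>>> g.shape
(37, 31, 37)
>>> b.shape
(13, 37, 37)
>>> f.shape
(37, 37, 13)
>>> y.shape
(7, 31)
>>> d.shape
(13, 37, 7)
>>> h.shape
(31, 7, 13)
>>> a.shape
(37, 37, 37)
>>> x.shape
(13,)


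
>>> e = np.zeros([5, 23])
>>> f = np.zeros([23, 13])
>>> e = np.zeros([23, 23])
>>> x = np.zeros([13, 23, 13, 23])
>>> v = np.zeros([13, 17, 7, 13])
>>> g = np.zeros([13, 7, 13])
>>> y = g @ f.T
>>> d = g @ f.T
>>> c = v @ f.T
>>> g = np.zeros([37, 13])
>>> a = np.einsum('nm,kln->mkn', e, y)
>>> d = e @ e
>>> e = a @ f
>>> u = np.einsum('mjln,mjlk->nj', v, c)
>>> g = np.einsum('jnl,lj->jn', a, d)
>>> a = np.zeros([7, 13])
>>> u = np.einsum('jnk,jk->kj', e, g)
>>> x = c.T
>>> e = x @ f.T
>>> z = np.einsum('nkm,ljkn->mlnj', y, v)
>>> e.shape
(23, 7, 17, 23)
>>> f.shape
(23, 13)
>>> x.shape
(23, 7, 17, 13)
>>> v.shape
(13, 17, 7, 13)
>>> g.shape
(23, 13)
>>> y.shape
(13, 7, 23)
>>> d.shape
(23, 23)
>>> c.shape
(13, 17, 7, 23)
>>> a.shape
(7, 13)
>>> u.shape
(13, 23)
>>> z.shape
(23, 13, 13, 17)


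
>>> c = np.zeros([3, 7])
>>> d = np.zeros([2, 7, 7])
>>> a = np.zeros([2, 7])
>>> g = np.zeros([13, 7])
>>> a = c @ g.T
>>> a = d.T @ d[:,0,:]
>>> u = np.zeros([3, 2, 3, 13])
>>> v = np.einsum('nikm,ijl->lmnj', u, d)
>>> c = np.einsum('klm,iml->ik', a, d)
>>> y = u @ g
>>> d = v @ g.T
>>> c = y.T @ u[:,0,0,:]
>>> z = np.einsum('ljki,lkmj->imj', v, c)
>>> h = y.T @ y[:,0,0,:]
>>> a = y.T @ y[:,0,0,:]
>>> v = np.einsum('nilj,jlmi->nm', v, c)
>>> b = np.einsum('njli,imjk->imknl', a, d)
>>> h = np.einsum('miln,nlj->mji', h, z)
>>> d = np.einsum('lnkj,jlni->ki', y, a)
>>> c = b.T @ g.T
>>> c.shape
(2, 7, 13, 13, 13)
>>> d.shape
(3, 7)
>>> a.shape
(7, 3, 2, 7)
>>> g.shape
(13, 7)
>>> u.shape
(3, 2, 3, 13)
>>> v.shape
(7, 2)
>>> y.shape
(3, 2, 3, 7)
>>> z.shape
(7, 2, 13)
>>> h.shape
(7, 13, 3)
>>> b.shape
(7, 13, 13, 7, 2)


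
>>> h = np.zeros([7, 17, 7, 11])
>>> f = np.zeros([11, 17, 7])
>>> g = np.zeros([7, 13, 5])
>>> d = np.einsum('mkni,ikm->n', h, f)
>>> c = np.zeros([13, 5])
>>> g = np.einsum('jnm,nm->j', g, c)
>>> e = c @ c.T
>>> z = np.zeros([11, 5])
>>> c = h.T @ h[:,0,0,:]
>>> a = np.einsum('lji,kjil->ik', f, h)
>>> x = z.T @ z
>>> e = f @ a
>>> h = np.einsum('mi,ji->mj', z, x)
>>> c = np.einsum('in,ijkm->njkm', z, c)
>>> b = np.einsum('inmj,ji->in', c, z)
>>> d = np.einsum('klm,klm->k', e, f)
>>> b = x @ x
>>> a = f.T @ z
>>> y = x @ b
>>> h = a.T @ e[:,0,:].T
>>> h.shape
(5, 17, 11)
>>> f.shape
(11, 17, 7)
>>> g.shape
(7,)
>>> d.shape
(11,)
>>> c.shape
(5, 7, 17, 11)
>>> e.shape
(11, 17, 7)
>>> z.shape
(11, 5)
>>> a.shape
(7, 17, 5)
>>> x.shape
(5, 5)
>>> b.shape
(5, 5)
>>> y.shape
(5, 5)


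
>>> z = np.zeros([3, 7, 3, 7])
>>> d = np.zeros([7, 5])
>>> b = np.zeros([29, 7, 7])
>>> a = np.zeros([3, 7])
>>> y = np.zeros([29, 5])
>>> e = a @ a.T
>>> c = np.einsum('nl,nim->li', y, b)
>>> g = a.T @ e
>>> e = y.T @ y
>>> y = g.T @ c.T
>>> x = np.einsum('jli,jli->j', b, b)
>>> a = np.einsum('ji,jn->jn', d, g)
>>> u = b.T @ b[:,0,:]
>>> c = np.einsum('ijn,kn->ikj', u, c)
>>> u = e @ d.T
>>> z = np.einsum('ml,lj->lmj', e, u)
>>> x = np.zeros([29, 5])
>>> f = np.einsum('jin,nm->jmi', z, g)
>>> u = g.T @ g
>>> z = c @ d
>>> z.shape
(7, 5, 5)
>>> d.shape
(7, 5)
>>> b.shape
(29, 7, 7)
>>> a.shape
(7, 3)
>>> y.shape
(3, 5)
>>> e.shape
(5, 5)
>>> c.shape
(7, 5, 7)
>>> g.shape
(7, 3)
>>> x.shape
(29, 5)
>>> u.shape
(3, 3)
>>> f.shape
(5, 3, 5)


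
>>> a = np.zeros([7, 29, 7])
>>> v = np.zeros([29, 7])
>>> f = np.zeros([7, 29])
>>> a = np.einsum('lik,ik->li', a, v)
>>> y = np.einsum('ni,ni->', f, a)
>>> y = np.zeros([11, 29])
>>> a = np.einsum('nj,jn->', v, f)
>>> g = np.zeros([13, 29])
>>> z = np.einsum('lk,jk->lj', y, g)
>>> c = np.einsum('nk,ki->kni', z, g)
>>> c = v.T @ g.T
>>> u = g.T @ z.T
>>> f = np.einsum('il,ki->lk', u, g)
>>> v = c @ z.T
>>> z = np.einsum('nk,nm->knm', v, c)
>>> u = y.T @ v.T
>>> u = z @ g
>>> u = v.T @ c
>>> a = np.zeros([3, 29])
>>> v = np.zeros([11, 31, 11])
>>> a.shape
(3, 29)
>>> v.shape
(11, 31, 11)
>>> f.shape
(11, 13)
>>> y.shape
(11, 29)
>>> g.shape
(13, 29)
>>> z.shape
(11, 7, 13)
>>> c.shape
(7, 13)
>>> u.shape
(11, 13)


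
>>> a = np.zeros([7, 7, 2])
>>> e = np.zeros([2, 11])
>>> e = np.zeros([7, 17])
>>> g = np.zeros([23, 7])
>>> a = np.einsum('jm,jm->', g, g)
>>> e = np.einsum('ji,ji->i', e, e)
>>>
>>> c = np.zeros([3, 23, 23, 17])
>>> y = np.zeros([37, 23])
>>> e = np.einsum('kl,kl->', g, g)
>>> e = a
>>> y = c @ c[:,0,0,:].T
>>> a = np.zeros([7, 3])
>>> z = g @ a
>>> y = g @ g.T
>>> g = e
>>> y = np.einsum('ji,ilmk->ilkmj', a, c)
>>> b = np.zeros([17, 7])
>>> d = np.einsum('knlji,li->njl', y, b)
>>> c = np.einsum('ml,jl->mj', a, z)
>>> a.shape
(7, 3)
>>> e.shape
()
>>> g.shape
()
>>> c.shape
(7, 23)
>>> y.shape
(3, 23, 17, 23, 7)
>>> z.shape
(23, 3)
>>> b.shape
(17, 7)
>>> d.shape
(23, 23, 17)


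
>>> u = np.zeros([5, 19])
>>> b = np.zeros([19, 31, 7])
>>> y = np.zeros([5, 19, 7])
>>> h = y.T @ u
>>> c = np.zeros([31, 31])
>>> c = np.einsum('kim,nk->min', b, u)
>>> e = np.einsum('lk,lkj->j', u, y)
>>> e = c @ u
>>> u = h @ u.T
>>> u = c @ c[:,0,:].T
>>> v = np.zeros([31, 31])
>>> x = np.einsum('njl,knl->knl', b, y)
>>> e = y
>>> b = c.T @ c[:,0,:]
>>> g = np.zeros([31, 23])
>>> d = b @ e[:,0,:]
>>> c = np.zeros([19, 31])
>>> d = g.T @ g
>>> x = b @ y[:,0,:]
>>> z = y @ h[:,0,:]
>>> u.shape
(7, 31, 7)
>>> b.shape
(5, 31, 5)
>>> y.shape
(5, 19, 7)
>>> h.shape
(7, 19, 19)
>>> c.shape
(19, 31)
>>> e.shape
(5, 19, 7)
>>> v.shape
(31, 31)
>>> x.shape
(5, 31, 7)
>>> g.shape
(31, 23)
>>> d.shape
(23, 23)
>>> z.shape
(5, 19, 19)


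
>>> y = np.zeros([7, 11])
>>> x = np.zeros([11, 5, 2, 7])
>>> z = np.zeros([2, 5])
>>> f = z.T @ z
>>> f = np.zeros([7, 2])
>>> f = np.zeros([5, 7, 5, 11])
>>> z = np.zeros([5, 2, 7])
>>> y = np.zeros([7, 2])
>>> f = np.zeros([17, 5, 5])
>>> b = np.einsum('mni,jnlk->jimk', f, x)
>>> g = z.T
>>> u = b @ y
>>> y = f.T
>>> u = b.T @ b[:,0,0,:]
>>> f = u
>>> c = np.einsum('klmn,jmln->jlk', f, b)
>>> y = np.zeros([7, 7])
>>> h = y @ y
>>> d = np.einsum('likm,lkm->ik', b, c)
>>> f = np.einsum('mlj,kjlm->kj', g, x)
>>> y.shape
(7, 7)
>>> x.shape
(11, 5, 2, 7)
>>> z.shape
(5, 2, 7)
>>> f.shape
(11, 5)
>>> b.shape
(11, 5, 17, 7)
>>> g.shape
(7, 2, 5)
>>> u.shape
(7, 17, 5, 7)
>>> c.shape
(11, 17, 7)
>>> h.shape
(7, 7)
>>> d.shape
(5, 17)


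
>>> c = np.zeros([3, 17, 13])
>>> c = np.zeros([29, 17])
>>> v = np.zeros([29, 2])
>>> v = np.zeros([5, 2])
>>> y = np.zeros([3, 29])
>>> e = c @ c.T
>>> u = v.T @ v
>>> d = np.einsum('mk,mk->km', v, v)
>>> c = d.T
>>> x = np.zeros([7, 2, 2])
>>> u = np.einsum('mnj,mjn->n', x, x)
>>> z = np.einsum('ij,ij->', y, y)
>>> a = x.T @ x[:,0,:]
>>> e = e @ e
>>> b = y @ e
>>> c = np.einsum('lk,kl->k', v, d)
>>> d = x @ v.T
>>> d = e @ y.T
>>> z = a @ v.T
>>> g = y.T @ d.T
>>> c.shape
(2,)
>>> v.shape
(5, 2)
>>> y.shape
(3, 29)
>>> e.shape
(29, 29)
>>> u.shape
(2,)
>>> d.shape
(29, 3)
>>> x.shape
(7, 2, 2)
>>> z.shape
(2, 2, 5)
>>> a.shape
(2, 2, 2)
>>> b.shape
(3, 29)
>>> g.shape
(29, 29)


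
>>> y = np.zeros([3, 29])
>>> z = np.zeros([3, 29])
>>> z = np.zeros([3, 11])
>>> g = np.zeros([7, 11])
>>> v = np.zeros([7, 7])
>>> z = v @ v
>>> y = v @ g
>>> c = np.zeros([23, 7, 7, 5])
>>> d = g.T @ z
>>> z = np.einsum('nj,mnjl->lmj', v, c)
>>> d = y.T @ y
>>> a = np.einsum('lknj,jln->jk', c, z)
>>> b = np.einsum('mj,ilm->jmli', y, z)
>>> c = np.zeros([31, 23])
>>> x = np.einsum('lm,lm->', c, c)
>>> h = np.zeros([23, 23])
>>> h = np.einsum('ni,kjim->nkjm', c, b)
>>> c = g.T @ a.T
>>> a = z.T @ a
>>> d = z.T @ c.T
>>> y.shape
(7, 11)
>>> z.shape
(5, 23, 7)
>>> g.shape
(7, 11)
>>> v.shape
(7, 7)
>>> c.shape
(11, 5)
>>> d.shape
(7, 23, 11)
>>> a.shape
(7, 23, 7)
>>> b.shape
(11, 7, 23, 5)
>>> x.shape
()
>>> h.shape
(31, 11, 7, 5)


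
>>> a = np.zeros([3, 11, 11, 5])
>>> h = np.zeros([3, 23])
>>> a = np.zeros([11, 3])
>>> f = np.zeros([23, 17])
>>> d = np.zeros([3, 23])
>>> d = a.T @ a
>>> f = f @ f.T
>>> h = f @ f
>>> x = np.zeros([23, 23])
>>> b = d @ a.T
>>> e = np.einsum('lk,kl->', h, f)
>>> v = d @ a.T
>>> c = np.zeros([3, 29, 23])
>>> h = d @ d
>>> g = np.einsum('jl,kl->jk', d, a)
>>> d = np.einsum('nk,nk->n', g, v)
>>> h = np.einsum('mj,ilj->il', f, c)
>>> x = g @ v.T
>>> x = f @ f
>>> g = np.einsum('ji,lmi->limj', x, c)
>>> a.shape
(11, 3)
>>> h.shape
(3, 29)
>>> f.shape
(23, 23)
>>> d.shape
(3,)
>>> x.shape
(23, 23)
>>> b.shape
(3, 11)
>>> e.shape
()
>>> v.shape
(3, 11)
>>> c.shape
(3, 29, 23)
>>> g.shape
(3, 23, 29, 23)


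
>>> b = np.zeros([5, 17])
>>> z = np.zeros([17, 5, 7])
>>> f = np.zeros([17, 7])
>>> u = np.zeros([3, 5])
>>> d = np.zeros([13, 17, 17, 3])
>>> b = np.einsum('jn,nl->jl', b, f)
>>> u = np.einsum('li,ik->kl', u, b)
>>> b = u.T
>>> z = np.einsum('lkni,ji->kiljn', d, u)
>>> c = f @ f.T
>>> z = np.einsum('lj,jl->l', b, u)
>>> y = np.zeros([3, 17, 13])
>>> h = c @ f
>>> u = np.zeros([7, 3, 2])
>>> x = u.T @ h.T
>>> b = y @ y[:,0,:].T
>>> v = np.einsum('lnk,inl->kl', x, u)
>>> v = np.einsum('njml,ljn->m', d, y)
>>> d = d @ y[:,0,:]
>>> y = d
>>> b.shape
(3, 17, 3)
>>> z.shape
(3,)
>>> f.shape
(17, 7)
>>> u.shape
(7, 3, 2)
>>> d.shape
(13, 17, 17, 13)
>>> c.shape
(17, 17)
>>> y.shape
(13, 17, 17, 13)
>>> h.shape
(17, 7)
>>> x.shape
(2, 3, 17)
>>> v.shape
(17,)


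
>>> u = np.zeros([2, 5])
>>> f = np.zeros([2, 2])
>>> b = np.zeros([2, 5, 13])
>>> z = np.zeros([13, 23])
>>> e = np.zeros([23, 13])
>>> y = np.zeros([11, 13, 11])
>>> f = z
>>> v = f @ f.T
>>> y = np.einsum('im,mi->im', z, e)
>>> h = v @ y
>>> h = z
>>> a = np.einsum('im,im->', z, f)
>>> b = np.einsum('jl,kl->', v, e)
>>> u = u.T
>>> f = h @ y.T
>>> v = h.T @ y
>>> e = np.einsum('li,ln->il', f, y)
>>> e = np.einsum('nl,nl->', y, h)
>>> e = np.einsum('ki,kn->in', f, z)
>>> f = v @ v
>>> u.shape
(5, 2)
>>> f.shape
(23, 23)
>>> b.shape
()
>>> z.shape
(13, 23)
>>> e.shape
(13, 23)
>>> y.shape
(13, 23)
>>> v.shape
(23, 23)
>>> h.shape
(13, 23)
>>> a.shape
()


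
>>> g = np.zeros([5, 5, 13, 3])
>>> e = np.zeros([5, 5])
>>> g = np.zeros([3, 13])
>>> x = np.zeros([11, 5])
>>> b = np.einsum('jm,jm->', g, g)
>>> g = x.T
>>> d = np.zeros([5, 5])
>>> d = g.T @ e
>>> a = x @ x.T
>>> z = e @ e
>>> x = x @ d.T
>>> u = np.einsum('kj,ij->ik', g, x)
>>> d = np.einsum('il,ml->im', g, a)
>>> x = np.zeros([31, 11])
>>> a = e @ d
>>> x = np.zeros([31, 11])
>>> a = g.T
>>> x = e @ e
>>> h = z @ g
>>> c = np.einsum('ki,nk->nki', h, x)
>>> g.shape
(5, 11)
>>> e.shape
(5, 5)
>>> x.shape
(5, 5)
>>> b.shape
()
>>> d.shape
(5, 11)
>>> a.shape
(11, 5)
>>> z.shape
(5, 5)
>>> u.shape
(11, 5)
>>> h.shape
(5, 11)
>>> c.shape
(5, 5, 11)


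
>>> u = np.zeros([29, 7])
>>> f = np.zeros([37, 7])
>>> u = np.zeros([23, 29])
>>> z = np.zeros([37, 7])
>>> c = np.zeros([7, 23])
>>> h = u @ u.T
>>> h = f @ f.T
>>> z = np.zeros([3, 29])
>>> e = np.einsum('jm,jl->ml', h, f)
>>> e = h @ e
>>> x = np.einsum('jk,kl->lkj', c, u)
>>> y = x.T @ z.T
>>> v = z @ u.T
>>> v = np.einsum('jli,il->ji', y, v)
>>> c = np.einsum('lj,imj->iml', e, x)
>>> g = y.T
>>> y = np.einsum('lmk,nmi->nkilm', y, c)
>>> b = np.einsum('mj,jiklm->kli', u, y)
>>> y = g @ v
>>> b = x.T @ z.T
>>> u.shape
(23, 29)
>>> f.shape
(37, 7)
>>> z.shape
(3, 29)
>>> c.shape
(29, 23, 37)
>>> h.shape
(37, 37)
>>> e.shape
(37, 7)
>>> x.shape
(29, 23, 7)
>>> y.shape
(3, 23, 3)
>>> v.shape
(7, 3)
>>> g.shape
(3, 23, 7)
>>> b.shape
(7, 23, 3)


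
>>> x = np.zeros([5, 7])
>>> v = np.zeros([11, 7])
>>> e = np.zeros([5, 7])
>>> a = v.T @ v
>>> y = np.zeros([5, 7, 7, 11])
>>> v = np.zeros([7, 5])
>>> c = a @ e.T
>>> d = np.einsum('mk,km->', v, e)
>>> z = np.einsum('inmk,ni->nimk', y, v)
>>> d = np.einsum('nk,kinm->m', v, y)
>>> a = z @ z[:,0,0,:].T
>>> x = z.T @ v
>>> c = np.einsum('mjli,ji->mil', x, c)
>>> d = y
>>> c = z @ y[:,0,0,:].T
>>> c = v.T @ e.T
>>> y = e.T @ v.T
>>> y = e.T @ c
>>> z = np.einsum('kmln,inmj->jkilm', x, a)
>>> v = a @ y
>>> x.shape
(11, 7, 5, 5)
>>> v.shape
(7, 5, 7, 5)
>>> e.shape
(5, 7)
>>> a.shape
(7, 5, 7, 7)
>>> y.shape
(7, 5)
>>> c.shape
(5, 5)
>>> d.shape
(5, 7, 7, 11)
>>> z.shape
(7, 11, 7, 5, 7)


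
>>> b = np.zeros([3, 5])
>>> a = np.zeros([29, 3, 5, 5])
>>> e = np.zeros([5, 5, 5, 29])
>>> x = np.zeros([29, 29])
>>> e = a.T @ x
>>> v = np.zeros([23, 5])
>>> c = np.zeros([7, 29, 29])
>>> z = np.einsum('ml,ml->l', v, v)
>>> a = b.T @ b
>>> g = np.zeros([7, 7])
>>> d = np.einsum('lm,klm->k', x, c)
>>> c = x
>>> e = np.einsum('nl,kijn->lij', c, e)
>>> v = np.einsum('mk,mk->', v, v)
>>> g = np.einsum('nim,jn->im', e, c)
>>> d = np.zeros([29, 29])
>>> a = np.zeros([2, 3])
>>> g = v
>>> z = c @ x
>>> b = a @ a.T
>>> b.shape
(2, 2)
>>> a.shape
(2, 3)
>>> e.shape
(29, 5, 3)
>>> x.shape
(29, 29)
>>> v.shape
()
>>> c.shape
(29, 29)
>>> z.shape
(29, 29)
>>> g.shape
()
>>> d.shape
(29, 29)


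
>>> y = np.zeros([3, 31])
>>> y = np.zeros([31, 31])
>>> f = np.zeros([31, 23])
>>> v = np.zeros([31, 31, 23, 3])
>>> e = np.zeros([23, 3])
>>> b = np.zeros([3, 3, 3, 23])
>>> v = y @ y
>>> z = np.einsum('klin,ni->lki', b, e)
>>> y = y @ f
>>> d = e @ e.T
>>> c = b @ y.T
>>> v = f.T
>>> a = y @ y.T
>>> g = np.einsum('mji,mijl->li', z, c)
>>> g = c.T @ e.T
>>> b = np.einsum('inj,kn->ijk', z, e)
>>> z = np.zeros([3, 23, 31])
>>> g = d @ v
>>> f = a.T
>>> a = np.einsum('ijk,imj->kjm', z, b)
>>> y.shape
(31, 23)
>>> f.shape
(31, 31)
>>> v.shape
(23, 31)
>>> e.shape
(23, 3)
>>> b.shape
(3, 3, 23)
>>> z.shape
(3, 23, 31)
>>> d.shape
(23, 23)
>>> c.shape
(3, 3, 3, 31)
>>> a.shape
(31, 23, 3)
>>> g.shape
(23, 31)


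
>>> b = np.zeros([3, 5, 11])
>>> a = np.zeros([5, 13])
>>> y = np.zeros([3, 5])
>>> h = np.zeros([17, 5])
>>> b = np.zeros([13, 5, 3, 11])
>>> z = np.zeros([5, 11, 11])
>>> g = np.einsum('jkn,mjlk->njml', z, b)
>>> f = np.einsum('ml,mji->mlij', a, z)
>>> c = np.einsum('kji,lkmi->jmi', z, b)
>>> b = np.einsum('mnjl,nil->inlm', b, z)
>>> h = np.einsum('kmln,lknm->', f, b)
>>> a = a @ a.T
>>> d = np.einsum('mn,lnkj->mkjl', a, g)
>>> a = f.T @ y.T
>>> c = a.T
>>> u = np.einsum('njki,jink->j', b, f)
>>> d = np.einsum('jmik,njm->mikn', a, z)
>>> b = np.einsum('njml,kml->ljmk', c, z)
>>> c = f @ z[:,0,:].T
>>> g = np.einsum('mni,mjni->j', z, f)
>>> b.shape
(11, 13, 11, 5)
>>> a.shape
(11, 11, 13, 3)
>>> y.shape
(3, 5)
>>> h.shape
()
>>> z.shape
(5, 11, 11)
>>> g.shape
(13,)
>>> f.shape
(5, 13, 11, 11)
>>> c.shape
(5, 13, 11, 5)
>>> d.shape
(11, 13, 3, 5)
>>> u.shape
(5,)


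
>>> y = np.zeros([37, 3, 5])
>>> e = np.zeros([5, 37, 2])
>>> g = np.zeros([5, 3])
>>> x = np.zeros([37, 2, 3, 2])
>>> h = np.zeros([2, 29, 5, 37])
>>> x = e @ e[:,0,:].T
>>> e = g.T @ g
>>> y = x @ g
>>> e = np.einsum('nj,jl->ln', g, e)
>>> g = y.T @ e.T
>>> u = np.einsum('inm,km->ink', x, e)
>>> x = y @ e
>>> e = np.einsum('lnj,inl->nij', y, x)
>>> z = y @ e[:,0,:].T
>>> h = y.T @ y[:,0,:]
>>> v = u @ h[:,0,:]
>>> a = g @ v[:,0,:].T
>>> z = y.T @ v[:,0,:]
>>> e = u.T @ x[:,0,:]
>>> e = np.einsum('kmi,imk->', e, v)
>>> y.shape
(5, 37, 3)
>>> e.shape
()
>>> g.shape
(3, 37, 3)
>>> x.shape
(5, 37, 5)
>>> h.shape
(3, 37, 3)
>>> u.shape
(5, 37, 3)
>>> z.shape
(3, 37, 3)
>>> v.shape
(5, 37, 3)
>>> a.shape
(3, 37, 5)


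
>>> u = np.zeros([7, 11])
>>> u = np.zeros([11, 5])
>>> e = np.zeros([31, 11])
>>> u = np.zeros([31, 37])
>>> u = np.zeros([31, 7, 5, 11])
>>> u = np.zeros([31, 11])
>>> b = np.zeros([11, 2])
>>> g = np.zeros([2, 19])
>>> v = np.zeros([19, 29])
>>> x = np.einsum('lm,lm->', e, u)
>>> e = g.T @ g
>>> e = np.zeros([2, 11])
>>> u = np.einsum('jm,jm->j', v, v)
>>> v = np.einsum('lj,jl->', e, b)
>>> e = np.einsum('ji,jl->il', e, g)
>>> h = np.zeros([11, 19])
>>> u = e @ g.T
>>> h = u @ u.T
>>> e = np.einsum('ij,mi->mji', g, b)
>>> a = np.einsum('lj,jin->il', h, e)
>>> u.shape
(11, 2)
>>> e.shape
(11, 19, 2)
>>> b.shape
(11, 2)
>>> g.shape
(2, 19)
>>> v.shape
()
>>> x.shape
()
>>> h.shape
(11, 11)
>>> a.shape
(19, 11)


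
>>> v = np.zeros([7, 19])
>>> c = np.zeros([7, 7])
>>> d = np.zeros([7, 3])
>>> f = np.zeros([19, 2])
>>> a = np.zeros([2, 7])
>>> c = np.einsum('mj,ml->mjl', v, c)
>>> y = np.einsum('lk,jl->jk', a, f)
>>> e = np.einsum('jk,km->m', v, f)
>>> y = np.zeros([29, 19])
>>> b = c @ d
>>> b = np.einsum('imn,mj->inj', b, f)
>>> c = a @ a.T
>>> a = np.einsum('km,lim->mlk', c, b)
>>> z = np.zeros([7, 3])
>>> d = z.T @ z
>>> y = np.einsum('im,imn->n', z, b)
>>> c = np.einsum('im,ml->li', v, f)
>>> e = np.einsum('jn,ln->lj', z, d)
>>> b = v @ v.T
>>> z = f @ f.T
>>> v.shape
(7, 19)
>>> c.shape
(2, 7)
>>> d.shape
(3, 3)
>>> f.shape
(19, 2)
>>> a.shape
(2, 7, 2)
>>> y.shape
(2,)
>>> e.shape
(3, 7)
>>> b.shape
(7, 7)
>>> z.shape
(19, 19)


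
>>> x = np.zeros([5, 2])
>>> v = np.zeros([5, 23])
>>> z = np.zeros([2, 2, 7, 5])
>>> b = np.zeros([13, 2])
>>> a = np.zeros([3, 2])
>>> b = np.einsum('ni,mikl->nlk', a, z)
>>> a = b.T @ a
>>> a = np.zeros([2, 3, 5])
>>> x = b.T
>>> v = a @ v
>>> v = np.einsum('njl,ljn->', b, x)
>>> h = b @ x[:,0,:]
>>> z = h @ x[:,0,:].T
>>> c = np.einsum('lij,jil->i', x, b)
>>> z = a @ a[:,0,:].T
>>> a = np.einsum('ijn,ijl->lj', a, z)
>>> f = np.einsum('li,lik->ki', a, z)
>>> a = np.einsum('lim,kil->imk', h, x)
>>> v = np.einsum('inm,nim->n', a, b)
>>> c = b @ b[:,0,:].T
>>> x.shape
(7, 5, 3)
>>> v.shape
(3,)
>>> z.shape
(2, 3, 2)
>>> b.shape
(3, 5, 7)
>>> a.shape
(5, 3, 7)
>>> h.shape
(3, 5, 3)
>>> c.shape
(3, 5, 3)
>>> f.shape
(2, 3)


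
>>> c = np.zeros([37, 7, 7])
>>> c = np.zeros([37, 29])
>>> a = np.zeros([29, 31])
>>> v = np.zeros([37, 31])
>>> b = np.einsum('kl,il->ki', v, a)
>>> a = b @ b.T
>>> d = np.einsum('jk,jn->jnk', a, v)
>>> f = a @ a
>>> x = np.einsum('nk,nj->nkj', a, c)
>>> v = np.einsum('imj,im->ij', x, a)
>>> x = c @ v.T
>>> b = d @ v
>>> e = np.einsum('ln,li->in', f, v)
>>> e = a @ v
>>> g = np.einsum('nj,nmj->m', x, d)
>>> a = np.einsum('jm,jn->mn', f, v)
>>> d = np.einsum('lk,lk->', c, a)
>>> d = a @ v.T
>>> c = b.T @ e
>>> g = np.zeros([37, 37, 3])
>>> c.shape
(29, 31, 29)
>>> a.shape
(37, 29)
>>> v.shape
(37, 29)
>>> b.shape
(37, 31, 29)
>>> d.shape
(37, 37)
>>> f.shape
(37, 37)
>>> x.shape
(37, 37)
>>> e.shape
(37, 29)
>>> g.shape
(37, 37, 3)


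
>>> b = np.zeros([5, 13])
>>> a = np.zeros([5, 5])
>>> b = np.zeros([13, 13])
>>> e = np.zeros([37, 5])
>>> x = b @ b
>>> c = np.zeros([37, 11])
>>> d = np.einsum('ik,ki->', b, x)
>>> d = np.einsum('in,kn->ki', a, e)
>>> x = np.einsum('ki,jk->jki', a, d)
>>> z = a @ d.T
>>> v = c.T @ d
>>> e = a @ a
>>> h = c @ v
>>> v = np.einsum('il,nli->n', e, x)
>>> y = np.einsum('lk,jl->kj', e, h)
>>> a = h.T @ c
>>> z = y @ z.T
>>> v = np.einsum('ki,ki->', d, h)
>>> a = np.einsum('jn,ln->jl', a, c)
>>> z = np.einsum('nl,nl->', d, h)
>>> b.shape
(13, 13)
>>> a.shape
(5, 37)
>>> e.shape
(5, 5)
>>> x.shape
(37, 5, 5)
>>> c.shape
(37, 11)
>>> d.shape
(37, 5)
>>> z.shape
()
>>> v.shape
()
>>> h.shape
(37, 5)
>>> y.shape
(5, 37)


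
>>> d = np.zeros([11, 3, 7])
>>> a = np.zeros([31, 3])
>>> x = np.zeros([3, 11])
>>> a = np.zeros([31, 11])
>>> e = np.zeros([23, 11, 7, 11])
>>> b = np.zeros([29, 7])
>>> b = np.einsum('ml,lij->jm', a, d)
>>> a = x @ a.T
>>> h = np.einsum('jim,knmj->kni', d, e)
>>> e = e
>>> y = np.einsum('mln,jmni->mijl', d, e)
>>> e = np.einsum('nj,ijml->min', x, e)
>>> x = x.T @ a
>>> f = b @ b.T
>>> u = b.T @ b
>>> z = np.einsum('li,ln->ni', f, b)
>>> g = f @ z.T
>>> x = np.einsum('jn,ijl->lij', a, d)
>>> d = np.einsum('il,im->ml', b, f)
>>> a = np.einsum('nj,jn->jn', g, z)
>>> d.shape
(7, 31)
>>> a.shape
(31, 7)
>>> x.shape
(7, 11, 3)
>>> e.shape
(7, 23, 3)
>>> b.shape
(7, 31)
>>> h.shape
(23, 11, 3)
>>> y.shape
(11, 11, 23, 3)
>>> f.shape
(7, 7)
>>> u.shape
(31, 31)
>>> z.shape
(31, 7)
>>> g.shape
(7, 31)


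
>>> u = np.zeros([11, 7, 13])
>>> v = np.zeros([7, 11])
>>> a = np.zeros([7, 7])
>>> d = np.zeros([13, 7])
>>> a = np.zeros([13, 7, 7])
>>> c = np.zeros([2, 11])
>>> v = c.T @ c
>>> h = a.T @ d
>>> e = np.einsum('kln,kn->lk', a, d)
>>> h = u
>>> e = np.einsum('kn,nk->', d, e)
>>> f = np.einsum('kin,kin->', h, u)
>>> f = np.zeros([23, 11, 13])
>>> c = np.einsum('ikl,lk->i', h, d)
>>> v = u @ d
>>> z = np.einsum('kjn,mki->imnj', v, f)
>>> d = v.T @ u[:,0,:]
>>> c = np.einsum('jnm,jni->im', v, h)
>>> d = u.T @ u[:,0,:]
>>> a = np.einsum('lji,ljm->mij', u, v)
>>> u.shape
(11, 7, 13)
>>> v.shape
(11, 7, 7)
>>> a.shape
(7, 13, 7)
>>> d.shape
(13, 7, 13)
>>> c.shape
(13, 7)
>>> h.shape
(11, 7, 13)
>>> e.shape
()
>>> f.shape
(23, 11, 13)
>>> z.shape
(13, 23, 7, 7)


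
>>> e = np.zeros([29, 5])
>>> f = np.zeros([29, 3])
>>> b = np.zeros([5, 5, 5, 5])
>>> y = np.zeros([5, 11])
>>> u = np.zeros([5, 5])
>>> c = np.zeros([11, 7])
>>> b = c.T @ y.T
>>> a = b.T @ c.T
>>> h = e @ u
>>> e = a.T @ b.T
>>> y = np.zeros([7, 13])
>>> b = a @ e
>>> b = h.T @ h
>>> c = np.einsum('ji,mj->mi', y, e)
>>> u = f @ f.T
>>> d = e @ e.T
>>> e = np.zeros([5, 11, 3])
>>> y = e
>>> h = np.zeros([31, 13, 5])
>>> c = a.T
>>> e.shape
(5, 11, 3)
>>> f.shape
(29, 3)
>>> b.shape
(5, 5)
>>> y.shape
(5, 11, 3)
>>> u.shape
(29, 29)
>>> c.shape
(11, 5)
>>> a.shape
(5, 11)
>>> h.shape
(31, 13, 5)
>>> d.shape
(11, 11)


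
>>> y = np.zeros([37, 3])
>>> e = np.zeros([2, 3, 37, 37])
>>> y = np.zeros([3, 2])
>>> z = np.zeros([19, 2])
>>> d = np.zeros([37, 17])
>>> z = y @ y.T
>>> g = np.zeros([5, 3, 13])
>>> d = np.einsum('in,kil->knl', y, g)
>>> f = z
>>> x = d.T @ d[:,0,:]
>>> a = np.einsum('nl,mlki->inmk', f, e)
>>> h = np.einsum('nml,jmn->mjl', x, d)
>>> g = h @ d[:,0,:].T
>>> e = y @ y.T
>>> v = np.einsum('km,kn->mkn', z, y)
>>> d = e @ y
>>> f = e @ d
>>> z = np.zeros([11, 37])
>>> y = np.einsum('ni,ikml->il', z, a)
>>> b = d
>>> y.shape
(37, 37)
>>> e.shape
(3, 3)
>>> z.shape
(11, 37)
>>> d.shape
(3, 2)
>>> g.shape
(2, 5, 5)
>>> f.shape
(3, 2)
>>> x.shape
(13, 2, 13)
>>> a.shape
(37, 3, 2, 37)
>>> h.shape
(2, 5, 13)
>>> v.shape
(3, 3, 2)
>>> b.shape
(3, 2)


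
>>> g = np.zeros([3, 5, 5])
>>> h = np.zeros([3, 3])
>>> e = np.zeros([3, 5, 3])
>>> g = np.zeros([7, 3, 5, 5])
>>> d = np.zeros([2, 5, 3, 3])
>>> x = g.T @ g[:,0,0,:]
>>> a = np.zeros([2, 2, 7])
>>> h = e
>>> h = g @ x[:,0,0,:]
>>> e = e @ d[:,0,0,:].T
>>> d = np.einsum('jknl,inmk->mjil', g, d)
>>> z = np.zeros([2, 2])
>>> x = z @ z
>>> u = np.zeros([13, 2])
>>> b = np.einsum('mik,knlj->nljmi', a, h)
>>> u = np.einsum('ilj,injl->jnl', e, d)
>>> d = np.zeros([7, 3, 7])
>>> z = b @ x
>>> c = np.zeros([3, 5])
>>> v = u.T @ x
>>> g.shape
(7, 3, 5, 5)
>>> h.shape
(7, 3, 5, 5)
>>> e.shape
(3, 5, 2)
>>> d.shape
(7, 3, 7)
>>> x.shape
(2, 2)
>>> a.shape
(2, 2, 7)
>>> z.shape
(3, 5, 5, 2, 2)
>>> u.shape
(2, 7, 5)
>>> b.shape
(3, 5, 5, 2, 2)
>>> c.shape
(3, 5)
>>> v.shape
(5, 7, 2)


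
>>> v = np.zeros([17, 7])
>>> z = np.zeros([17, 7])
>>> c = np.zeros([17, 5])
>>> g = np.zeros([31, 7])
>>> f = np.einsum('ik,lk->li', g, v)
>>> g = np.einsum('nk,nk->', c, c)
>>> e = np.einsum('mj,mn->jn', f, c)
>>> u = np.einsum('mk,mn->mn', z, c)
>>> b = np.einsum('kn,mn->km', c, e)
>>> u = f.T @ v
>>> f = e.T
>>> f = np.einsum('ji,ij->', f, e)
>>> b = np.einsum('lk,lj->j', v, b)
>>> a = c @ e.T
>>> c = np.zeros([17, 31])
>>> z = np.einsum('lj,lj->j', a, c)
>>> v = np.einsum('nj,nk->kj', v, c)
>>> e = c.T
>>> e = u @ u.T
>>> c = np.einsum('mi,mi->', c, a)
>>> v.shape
(31, 7)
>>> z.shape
(31,)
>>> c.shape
()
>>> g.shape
()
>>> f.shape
()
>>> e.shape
(31, 31)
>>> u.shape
(31, 7)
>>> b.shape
(31,)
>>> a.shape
(17, 31)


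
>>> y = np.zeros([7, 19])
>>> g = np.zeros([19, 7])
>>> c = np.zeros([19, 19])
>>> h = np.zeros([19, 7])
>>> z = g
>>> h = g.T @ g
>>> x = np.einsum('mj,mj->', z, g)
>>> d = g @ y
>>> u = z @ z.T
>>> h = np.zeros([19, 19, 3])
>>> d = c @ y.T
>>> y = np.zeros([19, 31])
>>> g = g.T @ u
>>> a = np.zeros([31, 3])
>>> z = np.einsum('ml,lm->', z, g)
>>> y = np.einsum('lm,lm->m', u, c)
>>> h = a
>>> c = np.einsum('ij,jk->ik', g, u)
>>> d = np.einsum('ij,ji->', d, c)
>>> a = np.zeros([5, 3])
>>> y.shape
(19,)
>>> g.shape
(7, 19)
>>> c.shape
(7, 19)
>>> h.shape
(31, 3)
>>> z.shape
()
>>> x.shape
()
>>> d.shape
()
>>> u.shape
(19, 19)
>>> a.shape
(5, 3)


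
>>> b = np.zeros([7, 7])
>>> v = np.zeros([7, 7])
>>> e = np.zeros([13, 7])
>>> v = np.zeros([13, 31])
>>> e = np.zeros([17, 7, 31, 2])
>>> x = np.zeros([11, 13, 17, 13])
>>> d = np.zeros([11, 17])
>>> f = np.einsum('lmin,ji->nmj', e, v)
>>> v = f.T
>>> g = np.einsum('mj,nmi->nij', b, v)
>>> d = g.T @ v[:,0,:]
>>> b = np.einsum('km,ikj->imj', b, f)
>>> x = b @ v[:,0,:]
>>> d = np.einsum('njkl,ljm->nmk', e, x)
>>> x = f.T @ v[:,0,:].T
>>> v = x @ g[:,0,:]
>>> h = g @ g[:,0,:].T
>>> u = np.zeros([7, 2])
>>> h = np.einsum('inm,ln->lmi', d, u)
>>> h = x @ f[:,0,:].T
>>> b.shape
(2, 7, 13)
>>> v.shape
(13, 7, 7)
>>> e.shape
(17, 7, 31, 2)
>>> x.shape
(13, 7, 13)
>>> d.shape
(17, 2, 31)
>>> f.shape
(2, 7, 13)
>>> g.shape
(13, 2, 7)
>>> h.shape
(13, 7, 2)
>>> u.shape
(7, 2)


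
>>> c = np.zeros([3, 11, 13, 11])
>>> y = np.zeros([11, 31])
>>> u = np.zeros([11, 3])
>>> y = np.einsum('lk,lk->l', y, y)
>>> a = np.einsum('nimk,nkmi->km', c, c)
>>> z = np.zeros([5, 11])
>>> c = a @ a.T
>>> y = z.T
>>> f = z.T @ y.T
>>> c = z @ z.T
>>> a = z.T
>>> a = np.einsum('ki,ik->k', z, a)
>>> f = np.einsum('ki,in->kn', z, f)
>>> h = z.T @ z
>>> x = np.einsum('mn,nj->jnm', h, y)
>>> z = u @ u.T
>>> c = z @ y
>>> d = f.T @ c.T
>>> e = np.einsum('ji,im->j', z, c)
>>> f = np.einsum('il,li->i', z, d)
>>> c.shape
(11, 5)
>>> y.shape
(11, 5)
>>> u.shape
(11, 3)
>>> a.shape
(5,)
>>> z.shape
(11, 11)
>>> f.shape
(11,)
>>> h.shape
(11, 11)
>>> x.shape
(5, 11, 11)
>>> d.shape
(11, 11)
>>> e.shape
(11,)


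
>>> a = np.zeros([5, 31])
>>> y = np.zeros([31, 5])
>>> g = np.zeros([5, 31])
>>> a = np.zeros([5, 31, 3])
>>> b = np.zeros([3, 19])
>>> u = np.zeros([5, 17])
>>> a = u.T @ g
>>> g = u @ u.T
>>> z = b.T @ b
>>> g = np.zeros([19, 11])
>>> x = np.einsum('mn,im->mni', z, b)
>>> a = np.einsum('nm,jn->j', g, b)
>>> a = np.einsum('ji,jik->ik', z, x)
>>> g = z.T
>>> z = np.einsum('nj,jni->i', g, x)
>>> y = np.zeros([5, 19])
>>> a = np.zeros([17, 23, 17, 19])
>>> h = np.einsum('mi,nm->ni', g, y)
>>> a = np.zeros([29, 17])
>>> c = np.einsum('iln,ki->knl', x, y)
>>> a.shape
(29, 17)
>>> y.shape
(5, 19)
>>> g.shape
(19, 19)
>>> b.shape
(3, 19)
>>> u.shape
(5, 17)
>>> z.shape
(3,)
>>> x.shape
(19, 19, 3)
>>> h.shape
(5, 19)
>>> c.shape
(5, 3, 19)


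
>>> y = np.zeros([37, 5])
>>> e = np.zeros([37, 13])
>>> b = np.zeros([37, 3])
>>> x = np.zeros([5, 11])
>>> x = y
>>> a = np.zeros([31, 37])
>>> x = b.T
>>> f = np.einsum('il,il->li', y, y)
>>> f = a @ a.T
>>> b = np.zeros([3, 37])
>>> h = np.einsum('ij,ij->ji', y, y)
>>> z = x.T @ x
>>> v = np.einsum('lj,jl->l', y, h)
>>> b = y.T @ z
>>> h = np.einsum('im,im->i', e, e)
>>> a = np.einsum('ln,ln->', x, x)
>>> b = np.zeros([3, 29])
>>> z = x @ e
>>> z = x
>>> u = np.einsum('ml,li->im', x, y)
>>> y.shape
(37, 5)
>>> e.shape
(37, 13)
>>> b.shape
(3, 29)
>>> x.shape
(3, 37)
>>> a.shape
()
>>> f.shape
(31, 31)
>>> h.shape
(37,)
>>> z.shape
(3, 37)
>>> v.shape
(37,)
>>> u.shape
(5, 3)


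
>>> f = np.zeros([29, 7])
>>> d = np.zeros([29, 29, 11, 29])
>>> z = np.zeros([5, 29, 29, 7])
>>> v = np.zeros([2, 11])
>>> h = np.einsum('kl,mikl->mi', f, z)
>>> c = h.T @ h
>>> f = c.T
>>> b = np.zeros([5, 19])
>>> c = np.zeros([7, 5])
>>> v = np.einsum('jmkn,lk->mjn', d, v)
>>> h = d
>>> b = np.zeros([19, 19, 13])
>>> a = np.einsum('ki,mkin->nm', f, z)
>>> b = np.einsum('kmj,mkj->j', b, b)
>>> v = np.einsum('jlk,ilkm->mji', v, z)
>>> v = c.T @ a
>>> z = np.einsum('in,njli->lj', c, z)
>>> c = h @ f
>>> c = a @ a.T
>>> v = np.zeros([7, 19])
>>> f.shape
(29, 29)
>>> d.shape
(29, 29, 11, 29)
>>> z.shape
(29, 29)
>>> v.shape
(7, 19)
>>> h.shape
(29, 29, 11, 29)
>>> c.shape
(7, 7)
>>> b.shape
(13,)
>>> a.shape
(7, 5)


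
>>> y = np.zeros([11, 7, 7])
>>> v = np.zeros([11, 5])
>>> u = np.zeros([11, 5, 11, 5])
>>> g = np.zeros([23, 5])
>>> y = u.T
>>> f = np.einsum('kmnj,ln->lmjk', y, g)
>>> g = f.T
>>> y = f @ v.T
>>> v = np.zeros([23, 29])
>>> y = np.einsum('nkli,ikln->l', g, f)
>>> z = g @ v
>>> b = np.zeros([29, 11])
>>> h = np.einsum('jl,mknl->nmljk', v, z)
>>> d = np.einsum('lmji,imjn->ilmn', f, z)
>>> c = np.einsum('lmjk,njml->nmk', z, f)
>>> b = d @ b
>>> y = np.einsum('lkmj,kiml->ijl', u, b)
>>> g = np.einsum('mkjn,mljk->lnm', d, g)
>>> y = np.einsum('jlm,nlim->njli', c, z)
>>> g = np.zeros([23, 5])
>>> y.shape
(5, 23, 11, 11)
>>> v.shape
(23, 29)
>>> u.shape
(11, 5, 11, 5)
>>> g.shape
(23, 5)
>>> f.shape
(23, 11, 11, 5)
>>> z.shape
(5, 11, 11, 29)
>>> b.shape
(5, 23, 11, 11)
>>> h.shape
(11, 5, 29, 23, 11)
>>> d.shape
(5, 23, 11, 29)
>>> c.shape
(23, 11, 29)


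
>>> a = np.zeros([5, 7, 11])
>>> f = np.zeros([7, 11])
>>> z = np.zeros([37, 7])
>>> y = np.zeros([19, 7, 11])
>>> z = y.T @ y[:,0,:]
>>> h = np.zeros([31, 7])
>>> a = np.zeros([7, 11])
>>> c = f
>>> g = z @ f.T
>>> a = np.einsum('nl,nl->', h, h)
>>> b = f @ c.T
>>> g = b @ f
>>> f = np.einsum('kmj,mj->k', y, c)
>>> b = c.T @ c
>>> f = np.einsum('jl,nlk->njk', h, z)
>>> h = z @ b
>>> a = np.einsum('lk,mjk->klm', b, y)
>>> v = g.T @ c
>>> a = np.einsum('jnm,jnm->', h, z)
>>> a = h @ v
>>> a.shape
(11, 7, 11)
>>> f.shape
(11, 31, 11)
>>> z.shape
(11, 7, 11)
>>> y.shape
(19, 7, 11)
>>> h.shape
(11, 7, 11)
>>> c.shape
(7, 11)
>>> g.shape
(7, 11)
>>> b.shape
(11, 11)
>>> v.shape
(11, 11)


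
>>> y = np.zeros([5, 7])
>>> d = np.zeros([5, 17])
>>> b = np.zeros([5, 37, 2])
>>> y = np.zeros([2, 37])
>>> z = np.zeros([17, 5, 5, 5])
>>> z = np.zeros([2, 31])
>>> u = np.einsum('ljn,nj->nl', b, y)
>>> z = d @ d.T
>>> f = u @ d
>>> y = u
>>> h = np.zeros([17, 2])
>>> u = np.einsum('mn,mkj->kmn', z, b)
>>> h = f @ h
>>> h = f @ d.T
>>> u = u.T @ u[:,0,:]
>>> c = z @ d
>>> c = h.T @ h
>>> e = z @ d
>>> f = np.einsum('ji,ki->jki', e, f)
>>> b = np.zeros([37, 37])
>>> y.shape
(2, 5)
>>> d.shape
(5, 17)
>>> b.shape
(37, 37)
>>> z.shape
(5, 5)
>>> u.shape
(5, 5, 5)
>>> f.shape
(5, 2, 17)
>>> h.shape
(2, 5)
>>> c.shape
(5, 5)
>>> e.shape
(5, 17)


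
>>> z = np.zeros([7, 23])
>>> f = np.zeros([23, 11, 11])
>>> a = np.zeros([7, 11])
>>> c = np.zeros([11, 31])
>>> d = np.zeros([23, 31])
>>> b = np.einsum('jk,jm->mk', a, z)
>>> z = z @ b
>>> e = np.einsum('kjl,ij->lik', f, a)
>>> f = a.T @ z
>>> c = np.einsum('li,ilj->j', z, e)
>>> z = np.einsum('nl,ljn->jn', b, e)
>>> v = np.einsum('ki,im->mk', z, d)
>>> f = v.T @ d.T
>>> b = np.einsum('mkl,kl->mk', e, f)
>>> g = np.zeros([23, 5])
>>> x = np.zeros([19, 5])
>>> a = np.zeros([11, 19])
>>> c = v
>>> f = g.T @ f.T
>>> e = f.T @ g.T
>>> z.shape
(7, 23)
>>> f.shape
(5, 7)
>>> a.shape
(11, 19)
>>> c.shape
(31, 7)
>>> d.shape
(23, 31)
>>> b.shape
(11, 7)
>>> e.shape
(7, 23)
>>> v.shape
(31, 7)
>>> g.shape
(23, 5)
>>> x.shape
(19, 5)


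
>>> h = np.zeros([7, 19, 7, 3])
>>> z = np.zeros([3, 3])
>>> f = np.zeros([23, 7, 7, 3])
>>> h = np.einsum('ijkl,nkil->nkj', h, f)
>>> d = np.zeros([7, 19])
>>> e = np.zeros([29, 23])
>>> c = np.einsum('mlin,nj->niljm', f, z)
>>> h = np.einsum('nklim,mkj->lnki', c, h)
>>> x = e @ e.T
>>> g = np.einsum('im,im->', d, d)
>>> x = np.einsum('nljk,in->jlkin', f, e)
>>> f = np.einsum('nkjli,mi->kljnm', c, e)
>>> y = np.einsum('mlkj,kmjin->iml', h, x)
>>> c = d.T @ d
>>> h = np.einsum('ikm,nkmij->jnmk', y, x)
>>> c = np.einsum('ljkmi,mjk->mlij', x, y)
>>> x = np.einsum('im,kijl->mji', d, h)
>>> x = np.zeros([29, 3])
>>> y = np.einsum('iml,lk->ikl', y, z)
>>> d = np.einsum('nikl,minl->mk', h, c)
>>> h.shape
(23, 7, 3, 7)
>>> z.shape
(3, 3)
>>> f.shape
(7, 3, 7, 3, 29)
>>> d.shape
(29, 3)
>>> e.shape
(29, 23)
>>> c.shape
(29, 7, 23, 7)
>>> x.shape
(29, 3)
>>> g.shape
()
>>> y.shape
(29, 3, 3)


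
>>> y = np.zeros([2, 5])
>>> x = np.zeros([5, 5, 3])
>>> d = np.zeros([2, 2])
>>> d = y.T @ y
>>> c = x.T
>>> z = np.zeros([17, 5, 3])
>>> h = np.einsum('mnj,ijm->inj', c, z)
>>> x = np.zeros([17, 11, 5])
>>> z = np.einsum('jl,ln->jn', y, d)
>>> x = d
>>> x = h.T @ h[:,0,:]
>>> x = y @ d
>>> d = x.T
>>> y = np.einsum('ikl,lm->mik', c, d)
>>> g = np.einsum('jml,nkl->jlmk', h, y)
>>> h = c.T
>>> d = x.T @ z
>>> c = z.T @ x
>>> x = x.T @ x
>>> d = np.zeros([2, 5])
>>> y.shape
(2, 3, 5)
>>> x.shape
(5, 5)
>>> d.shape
(2, 5)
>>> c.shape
(5, 5)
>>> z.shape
(2, 5)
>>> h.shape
(5, 5, 3)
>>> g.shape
(17, 5, 5, 3)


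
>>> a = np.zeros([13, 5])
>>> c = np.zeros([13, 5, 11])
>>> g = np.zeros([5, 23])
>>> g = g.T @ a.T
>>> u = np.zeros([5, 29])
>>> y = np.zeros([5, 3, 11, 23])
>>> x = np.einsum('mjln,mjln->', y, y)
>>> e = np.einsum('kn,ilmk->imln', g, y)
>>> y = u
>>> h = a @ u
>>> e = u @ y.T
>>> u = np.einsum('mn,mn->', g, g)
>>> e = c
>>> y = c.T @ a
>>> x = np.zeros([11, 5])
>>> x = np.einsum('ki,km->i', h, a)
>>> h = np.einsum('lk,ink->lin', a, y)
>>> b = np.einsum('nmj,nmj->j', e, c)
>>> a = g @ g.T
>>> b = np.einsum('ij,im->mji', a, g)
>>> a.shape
(23, 23)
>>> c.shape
(13, 5, 11)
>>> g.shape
(23, 13)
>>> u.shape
()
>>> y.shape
(11, 5, 5)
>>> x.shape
(29,)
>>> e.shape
(13, 5, 11)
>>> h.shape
(13, 11, 5)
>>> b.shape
(13, 23, 23)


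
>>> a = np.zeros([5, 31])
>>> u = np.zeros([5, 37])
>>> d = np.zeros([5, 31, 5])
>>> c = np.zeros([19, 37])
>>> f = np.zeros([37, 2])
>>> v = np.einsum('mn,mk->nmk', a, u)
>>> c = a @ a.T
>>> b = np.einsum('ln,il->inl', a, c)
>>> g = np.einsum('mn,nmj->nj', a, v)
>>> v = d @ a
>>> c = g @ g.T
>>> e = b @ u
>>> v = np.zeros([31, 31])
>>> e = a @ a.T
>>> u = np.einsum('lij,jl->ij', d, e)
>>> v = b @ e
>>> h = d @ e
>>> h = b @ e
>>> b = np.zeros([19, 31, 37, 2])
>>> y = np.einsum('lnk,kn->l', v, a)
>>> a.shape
(5, 31)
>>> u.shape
(31, 5)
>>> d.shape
(5, 31, 5)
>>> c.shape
(31, 31)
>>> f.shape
(37, 2)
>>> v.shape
(5, 31, 5)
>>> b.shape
(19, 31, 37, 2)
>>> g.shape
(31, 37)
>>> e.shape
(5, 5)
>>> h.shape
(5, 31, 5)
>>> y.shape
(5,)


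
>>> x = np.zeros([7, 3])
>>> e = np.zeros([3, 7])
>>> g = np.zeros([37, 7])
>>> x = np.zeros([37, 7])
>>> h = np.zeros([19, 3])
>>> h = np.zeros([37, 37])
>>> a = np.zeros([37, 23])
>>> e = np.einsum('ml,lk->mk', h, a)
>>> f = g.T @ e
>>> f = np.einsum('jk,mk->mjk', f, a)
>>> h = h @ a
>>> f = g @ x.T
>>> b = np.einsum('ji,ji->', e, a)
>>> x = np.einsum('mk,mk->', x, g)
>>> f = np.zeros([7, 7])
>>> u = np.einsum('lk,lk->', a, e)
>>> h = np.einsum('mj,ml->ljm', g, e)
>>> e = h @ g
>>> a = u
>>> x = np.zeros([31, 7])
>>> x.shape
(31, 7)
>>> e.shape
(23, 7, 7)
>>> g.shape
(37, 7)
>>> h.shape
(23, 7, 37)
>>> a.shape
()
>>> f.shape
(7, 7)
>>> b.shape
()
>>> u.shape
()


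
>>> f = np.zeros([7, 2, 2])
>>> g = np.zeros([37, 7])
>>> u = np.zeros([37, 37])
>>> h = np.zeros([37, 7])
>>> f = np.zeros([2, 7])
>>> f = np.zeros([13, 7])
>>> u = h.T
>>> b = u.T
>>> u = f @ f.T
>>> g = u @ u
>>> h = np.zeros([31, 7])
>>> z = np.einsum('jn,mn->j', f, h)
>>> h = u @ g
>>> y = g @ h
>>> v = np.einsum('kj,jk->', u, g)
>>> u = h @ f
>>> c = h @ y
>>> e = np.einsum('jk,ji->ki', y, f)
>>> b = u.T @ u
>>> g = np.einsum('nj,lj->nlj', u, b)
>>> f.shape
(13, 7)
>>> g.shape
(13, 7, 7)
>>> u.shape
(13, 7)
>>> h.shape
(13, 13)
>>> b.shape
(7, 7)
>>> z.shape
(13,)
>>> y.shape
(13, 13)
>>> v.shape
()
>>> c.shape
(13, 13)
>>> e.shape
(13, 7)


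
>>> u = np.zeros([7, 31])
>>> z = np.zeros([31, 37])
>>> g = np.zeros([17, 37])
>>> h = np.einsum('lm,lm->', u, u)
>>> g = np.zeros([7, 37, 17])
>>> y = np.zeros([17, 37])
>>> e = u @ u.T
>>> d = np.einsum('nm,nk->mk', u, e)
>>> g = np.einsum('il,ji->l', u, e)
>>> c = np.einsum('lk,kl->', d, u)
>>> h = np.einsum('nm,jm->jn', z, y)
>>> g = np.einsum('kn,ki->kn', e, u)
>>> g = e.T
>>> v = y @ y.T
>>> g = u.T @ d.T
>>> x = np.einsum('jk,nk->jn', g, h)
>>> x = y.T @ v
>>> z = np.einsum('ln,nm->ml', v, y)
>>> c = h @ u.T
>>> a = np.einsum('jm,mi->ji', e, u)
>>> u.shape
(7, 31)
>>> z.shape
(37, 17)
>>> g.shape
(31, 31)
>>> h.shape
(17, 31)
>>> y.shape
(17, 37)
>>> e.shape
(7, 7)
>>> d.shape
(31, 7)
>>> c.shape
(17, 7)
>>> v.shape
(17, 17)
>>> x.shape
(37, 17)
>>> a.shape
(7, 31)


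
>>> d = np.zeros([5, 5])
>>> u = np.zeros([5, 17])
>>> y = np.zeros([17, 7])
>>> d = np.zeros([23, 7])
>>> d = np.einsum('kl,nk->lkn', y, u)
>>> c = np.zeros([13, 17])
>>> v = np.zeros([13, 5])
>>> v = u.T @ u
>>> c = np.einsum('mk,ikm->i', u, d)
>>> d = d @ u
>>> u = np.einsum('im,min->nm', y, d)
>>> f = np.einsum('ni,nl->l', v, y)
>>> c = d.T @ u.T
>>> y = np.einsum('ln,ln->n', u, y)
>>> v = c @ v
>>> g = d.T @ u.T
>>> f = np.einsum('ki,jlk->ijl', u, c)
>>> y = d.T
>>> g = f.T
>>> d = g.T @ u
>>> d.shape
(7, 17, 7)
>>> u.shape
(17, 7)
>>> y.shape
(17, 17, 7)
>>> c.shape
(17, 17, 17)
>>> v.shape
(17, 17, 17)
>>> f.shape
(7, 17, 17)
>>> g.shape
(17, 17, 7)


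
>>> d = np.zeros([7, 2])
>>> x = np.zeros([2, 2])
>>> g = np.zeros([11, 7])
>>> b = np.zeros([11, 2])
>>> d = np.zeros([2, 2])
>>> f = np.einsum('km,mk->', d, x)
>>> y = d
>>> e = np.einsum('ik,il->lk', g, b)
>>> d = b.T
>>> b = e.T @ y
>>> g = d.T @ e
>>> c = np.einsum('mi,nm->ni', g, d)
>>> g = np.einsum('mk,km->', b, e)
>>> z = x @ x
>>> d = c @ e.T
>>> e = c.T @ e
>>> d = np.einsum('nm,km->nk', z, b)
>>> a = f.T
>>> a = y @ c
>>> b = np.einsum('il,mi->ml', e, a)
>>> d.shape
(2, 7)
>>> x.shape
(2, 2)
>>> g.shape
()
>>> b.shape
(2, 7)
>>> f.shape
()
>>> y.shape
(2, 2)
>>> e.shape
(7, 7)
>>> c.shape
(2, 7)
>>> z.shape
(2, 2)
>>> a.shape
(2, 7)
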